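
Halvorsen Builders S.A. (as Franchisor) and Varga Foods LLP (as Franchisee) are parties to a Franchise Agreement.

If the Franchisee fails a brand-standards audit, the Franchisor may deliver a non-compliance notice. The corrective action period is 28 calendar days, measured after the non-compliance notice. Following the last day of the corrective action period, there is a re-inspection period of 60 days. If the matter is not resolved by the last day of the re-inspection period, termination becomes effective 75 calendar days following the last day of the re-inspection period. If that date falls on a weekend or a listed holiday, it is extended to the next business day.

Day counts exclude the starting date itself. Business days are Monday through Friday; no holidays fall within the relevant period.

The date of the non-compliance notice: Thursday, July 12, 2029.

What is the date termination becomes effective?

December 24, 2029

The last day of the corrective action period: July 12, 2029 + 28 days = August 9, 2029.
The last day of the re-inspection period: 60 calendar days after August 9, 2029 is October 8, 2029.
Adding 75 calendar days to October 8, 2029 gives December 22, 2029, which is the date termination becomes effective. That falls on a Saturday, so it rolls to the next business day, Monday, December 24, 2029.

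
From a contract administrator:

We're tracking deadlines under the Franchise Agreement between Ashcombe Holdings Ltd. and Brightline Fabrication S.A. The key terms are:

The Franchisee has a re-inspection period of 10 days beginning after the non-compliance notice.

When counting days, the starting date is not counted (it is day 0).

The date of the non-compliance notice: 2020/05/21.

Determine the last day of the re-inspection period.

The last day of the re-inspection period: 10 calendar days after 2020/05/21 is 2020/05/31.

2020/05/31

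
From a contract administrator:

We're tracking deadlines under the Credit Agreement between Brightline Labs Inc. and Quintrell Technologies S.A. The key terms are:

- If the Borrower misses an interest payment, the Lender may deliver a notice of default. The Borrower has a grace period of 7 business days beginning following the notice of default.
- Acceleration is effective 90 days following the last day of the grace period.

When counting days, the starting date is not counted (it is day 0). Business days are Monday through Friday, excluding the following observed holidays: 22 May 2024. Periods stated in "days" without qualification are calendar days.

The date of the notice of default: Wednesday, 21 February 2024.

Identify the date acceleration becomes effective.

30 May 2024

The last day of the grace period: 7 business days after Wednesday, 21 February 2024, skipping weekends — Feb 22, Feb 23, Feb 26, Feb 27, Feb 28, Feb 29, Mar 1 — lands on Friday, 1 March 2024.
The date acceleration becomes effective: 90 calendar days after 1 March 2024 is 30 May 2024.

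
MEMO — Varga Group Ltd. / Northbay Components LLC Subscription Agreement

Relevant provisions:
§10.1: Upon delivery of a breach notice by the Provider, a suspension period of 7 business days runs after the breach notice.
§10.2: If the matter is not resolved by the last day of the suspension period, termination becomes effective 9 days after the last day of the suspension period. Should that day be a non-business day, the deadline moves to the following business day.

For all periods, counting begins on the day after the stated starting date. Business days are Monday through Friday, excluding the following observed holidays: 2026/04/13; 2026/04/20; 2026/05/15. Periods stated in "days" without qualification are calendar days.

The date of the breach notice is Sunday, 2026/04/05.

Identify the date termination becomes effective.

2026/04/24

The last day of the suspension period: 7 business days after Sunday, 2026/04/05, skipping weekends and the listed holiday on Apr 13 — Apr 6, Apr 7, Apr 8, Apr 9, Apr 10, Apr 14, Apr 15 — lands on Wednesday, 2026/04/15.
The date termination becomes effective: 9 calendar days after 2026/04/15 is 2026/04/24. 2026/04/24 is a Friday and is not a listed holiday, so no roll-forward applies.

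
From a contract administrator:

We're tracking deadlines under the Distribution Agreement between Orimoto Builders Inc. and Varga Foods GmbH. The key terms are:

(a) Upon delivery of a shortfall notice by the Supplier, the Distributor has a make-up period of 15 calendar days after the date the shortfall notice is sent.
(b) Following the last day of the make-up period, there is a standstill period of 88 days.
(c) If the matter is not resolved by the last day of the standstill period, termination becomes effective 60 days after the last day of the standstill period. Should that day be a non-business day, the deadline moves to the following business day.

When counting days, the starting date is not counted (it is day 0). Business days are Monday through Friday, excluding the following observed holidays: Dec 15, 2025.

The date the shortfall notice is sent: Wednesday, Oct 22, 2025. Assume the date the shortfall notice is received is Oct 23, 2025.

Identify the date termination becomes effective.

The last day of the make-up period: 15 calendar days after Oct 22, 2025 is Nov 6, 2025.
Adding 88 calendar days to Nov 6, 2025 gives Feb 2, 2026, which is the last day of the standstill period.
Adding 60 calendar days to Feb 2, 2026 gives Apr 3, 2026, which is the date termination becomes effective. Apr 3, 2026 is a Friday and is not a listed holiday, so no roll-forward applies.

Apr 3, 2026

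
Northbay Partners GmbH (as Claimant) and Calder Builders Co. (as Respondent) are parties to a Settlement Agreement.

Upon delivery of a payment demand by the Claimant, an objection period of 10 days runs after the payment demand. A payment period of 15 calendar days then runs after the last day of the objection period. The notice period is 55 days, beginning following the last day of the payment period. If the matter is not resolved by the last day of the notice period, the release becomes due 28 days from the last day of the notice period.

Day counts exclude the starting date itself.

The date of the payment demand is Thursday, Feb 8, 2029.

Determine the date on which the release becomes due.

Adding 10 calendar days to Feb 8, 2029 gives Feb 18, 2029, which is the last day of the objection period.
The last day of the payment period: Feb 18, 2029 + 15 days = Mar 5, 2029.
The last day of the notice period: 55 calendar days after Mar 5, 2029 is Apr 29, 2029.
The date on which the release becomes due: 28 calendar days after Apr 29, 2029 is May 27, 2029.

May 27, 2029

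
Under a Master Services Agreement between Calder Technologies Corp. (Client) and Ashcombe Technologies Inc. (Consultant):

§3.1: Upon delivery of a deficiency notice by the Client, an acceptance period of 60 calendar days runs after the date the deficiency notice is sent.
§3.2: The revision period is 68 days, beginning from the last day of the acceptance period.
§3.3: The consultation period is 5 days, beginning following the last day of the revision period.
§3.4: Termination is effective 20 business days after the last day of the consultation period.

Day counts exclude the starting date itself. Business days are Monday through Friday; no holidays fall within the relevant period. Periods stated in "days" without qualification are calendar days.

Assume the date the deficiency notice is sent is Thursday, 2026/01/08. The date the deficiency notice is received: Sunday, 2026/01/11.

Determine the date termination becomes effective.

2026/06/18

Adding 60 calendar days to 2026/01/08 gives 2026/03/09, which is the last day of the acceptance period.
The last day of the revision period: 68 calendar days after 2026/03/09 is 2026/05/16.
Adding 5 calendar days to 2026/05/16 gives 2026/05/21, which is the last day of the consultation period.
The date termination becomes effective: 20 business days after Thursday, 2026/05/21, skipping weekends — May 22, May 25, May 26, May 27, …, Jun 16, Jun 17, Jun 18 — lands on Thursday, 2026/06/18.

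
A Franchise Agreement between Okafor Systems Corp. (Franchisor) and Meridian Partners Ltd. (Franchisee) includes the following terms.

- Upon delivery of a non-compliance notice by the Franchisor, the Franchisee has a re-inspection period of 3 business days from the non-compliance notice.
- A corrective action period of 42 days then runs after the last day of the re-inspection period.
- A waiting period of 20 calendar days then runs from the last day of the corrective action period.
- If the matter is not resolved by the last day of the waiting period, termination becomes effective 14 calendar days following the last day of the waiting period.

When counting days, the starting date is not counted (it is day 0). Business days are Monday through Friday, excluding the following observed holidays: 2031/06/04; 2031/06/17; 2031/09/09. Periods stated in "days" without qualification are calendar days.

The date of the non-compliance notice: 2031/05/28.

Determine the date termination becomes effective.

2031/08/17

From Wednesday, 2031/05/28, 3 business days (May 29, May 30, Jun 2, skipping weekends) brings us to Monday, 2031/06/02, which is the last day of the re-inspection period.
Adding 42 calendar days to 2031/06/02 gives 2031/07/14, which is the last day of the corrective action period.
Adding 20 calendar days to 2031/07/14 gives 2031/08/03, which is the last day of the waiting period.
The date termination becomes effective: 2031/08/03 + 14 days = 2031/08/17.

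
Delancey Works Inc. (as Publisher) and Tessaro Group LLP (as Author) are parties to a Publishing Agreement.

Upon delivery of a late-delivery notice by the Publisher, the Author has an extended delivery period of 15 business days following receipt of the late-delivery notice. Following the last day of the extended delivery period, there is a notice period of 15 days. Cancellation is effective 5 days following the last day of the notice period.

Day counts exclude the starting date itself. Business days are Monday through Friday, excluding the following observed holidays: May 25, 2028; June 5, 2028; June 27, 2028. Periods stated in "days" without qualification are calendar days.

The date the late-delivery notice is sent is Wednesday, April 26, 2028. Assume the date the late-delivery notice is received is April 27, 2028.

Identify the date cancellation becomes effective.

June 7, 2028

From Thursday, April 27, 2028, 15 business days (Apr 28, May 1, May 2, May 3, …, May 16, May 17, May 18, skipping weekends) brings us to Thursday, May 18, 2028, which is the last day of the extended delivery period.
The last day of the notice period: 15 calendar days after May 18, 2028 is June 2, 2028.
The date cancellation becomes effective: June 2, 2028 + 5 days = June 7, 2028.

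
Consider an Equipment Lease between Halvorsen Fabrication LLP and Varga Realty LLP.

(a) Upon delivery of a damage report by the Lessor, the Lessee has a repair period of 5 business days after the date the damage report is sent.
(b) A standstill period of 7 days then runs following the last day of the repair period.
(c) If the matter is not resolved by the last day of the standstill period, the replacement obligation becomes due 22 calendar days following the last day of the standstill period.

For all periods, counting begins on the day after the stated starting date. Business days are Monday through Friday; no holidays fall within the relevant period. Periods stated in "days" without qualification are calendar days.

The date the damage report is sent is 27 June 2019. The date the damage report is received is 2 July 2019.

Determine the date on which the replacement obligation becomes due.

From Thursday, 27 June 2019, 5 business days (Jun 28, Jul 1, Jul 2, Jul 3, Jul 4, skipping weekends) brings us to Thursday, 4 July 2019, which is the last day of the repair period.
The last day of the standstill period: 7 calendar days after 4 July 2019 is 11 July 2019.
The date on which the replacement obligation becomes due: 22 calendar days after 11 July 2019 is 2 August 2019.

2 August 2019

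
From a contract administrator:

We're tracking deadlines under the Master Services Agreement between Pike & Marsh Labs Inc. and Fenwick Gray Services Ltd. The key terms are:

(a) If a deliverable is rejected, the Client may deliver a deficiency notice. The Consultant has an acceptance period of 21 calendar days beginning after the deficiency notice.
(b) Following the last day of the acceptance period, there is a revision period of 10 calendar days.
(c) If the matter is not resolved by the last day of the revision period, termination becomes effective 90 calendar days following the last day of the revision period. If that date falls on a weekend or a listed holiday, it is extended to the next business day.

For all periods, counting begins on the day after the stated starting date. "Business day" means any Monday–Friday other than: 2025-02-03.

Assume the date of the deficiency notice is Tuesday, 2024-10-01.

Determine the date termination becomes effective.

2025-01-30

Adding 21 calendar days to 2024-10-01 gives 2024-10-22, which is the last day of the acceptance period.
The last day of the revision period: 2024-10-22 + 10 days = 2024-11-01.
The date termination becomes effective: 90 calendar days after 2024-11-01 is 2025-01-30. 2025-01-30 is a Thursday and is not a listed holiday, so no roll-forward applies.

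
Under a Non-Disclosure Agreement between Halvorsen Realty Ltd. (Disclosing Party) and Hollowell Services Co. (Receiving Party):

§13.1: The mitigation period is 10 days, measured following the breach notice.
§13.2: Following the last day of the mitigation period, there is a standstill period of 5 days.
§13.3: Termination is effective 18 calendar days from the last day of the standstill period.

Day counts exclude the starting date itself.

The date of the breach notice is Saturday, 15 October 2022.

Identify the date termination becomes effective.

The last day of the mitigation period: 10 calendar days after 15 October 2022 is 25 October 2022.
Adding 5 calendar days to 25 October 2022 gives 30 October 2022, which is the last day of the standstill period.
The date termination becomes effective: 30 October 2022 + 18 days = 17 November 2022.

17 November 2022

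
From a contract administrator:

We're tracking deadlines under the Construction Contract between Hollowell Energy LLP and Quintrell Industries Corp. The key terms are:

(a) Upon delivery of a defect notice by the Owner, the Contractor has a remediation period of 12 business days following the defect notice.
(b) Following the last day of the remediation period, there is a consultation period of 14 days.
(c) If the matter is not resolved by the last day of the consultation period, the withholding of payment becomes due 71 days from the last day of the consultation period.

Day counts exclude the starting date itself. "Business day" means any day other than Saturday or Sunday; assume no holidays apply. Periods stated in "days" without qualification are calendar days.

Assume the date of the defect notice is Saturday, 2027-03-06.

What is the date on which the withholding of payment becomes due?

From Saturday, 2027-03-06, 12 business days (Mar 8, Mar 9, Mar 10, Mar 11, …, Mar 19, Mar 22, Mar 23, skipping weekends) brings us to Tuesday, 2027-03-23, which is the last day of the remediation period.
The last day of the consultation period: 14 calendar days after 2027-03-23 is 2027-04-06.
Adding 71 calendar days to 2027-04-06 gives 2027-06-16, which is the date on which the withholding of payment becomes due.

2027-06-16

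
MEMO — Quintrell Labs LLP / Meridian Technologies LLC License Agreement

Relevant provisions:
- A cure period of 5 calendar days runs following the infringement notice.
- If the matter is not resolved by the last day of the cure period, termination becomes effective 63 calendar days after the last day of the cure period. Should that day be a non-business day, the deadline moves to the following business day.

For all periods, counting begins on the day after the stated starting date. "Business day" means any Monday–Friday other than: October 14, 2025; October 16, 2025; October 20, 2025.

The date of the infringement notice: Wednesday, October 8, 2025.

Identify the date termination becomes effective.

The last day of the cure period: October 8, 2025 + 5 days = October 13, 2025.
The date termination becomes effective: October 13, 2025 + 63 days = December 15, 2025. December 15, 2025 is a Monday and is not a listed holiday, so no roll-forward applies.

December 15, 2025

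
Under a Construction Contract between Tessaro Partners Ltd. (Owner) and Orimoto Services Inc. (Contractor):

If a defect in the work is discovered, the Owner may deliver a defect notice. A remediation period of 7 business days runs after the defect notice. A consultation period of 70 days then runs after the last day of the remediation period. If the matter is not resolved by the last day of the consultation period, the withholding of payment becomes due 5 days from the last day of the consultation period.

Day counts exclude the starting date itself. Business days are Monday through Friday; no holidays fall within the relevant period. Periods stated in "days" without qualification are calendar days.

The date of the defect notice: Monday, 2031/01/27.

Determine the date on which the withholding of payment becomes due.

2031/04/21

From Monday, 2031/01/27, 7 business days (Jan 28, Jan 29, Jan 30, Jan 31, Feb 3, Feb 4, Feb 5, skipping weekends) brings us to Wednesday, 2031/02/05, which is the last day of the remediation period.
Adding 70 calendar days to 2031/02/05 gives 2031/04/16, which is the last day of the consultation period.
Adding 5 calendar days to 2031/04/16 gives 2031/04/21, which is the date on which the withholding of payment becomes due.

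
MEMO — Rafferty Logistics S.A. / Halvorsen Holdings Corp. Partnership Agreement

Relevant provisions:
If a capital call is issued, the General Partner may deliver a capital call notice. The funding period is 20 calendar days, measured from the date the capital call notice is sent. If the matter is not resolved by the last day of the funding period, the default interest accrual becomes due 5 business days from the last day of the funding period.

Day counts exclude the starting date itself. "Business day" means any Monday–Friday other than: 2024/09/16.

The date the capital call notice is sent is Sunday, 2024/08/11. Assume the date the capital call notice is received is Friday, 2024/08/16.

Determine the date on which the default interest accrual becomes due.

Adding 20 calendar days to 2024/08/11 gives 2024/08/31, which is the last day of the funding period.
The date on which the default interest accrual becomes due: counting 5 business days from Saturday, 2024/08/31 (Sep 2, Sep 3, Sep 4, Sep 5, Sep 6, skipping weekends) reaches Friday, 2024/09/06.

2024/09/06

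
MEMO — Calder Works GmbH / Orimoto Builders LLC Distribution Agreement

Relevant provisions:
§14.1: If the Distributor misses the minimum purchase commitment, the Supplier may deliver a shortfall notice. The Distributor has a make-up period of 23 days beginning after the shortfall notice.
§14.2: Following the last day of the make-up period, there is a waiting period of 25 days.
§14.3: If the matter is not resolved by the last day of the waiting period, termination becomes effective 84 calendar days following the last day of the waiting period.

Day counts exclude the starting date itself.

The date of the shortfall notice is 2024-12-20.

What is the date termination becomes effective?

2025-05-01

The last day of the make-up period: 2024-12-20 + 23 days = 2025-01-12.
The last day of the waiting period: 2025-01-12 + 25 days = 2025-02-06.
The date termination becomes effective: 84 calendar days after 2025-02-06 is 2025-05-01.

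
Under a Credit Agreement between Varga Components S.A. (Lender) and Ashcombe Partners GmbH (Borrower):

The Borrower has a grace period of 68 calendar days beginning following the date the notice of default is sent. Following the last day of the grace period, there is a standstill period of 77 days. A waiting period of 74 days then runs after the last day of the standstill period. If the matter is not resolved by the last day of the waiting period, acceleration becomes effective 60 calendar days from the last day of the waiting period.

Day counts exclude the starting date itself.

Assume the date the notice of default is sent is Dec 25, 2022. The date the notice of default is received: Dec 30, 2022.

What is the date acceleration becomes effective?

Sep 30, 2023

The last day of the grace period: Dec 25, 2022 + 68 days = Mar 3, 2023.
Adding 77 calendar days to Mar 3, 2023 gives May 19, 2023, which is the last day of the standstill period.
The last day of the waiting period: 74 calendar days after May 19, 2023 is Aug 1, 2023.
The date acceleration becomes effective: Aug 1, 2023 + 60 days = Sep 30, 2023.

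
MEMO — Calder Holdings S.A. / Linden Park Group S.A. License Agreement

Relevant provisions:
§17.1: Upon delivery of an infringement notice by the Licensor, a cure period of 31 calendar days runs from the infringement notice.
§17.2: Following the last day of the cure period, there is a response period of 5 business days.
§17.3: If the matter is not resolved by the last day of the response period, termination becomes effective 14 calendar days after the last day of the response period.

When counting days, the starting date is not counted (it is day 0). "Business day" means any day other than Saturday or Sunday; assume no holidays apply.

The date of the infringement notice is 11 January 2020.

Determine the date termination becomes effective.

3 March 2020

The last day of the cure period: 31 calendar days after 11 January 2020 is 11 February 2020.
The last day of the response period: counting 5 business days from Tuesday, 11 February 2020 (Feb 12, Feb 13, Feb 14, Feb 17, Feb 18, skipping weekends) reaches Tuesday, 18 February 2020.
Adding 14 calendar days to 18 February 2020 gives 3 March 2020, which is the date termination becomes effective.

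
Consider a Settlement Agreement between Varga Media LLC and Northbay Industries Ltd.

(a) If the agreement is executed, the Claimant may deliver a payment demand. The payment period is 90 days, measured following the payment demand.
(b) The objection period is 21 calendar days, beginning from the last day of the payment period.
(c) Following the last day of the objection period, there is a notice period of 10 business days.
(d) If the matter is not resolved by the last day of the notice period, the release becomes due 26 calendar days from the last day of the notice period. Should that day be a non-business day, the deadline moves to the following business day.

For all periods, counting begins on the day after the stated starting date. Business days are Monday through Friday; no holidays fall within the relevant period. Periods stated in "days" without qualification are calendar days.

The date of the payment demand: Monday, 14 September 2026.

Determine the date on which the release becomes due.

The last day of the payment period: 14 September 2026 + 90 days = 13 December 2026.
The last day of the objection period: 13 December 2026 + 21 days = 3 January 2027.
The last day of the notice period: counting 10 business days from Sunday, 3 January 2027 (Jan 4, Jan 5, Jan 6, Jan 7, Jan 8, Jan 11, Jan 12, Jan 13, Jan 14, Jan 15, skipping weekends) reaches Friday, 15 January 2027.
The date on which the release becomes due: 15 January 2027 + 26 days = 10 February 2027. 10 February 2027 is a Wednesday, so no roll-forward applies.

10 February 2027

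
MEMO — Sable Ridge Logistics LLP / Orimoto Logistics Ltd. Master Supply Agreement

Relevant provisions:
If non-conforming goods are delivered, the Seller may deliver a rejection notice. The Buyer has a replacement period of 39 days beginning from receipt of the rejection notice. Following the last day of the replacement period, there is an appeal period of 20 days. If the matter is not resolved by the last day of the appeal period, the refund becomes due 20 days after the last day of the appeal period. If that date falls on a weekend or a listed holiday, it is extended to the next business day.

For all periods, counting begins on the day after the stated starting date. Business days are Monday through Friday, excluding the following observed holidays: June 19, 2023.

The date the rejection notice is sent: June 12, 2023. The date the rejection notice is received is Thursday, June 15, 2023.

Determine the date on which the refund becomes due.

The last day of the replacement period: 39 calendar days after June 15, 2023 is July 24, 2023.
Adding 20 calendar days to July 24, 2023 gives August 13, 2023, which is the last day of the appeal period.
The date on which the refund becomes due: August 13, 2023 + 20 days = September 2, 2023. That falls on a Saturday, so it rolls to the next business day, Monday, September 4, 2023.

September 4, 2023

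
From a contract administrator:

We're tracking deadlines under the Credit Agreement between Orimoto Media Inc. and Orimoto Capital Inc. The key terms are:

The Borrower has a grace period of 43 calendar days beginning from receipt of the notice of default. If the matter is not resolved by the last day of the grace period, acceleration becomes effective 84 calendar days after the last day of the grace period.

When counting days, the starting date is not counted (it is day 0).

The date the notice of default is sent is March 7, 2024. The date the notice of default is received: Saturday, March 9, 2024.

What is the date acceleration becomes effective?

July 14, 2024

Adding 43 calendar days to March 9, 2024 gives April 21, 2024, which is the last day of the grace period.
Adding 84 calendar days to April 21, 2024 gives July 14, 2024, which is the date acceleration becomes effective.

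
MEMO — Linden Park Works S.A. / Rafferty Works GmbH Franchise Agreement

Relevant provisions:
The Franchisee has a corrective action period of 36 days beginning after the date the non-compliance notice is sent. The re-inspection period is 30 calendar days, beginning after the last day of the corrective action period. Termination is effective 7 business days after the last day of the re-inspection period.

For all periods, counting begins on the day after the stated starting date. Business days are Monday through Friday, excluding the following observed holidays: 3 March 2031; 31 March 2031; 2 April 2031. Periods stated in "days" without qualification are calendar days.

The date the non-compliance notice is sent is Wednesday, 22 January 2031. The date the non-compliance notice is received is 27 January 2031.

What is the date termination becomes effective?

The last day of the corrective action period: 36 calendar days after 22 January 2031 is 27 February 2031.
The last day of the re-inspection period: 30 calendar days after 27 February 2031 is 29 March 2031.
From Saturday, 29 March 2031, 7 business days (Apr 1, Apr 3, Apr 4, Apr 7, Apr 8, Apr 9, Apr 10, skipping weekends and the listed holidays on Mar 31, Apr 2) brings us to Thursday, 10 April 2031, which is the date termination becomes effective.

10 April 2031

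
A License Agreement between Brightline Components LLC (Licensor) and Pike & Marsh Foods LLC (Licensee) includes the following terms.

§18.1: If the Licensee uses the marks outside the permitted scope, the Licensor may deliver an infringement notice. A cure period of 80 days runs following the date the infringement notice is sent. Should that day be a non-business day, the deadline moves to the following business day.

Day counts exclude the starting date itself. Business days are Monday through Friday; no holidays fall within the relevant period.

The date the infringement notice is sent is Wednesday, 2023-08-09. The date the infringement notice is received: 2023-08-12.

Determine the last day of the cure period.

2023-10-30

The last day of the cure period: 80 calendar days after 2023-08-09 is 2023-10-28. That falls on a Saturday, so it rolls to the next business day, Monday, 2023-10-30.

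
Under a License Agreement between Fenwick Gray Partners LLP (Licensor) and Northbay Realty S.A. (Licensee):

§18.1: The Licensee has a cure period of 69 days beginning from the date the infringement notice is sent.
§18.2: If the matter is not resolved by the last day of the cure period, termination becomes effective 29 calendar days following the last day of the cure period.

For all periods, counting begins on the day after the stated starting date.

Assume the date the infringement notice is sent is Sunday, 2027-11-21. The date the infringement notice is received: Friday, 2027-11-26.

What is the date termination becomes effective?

2028-02-27

The last day of the cure period: 69 calendar days after 2027-11-21 is 2028-01-29.
The date termination becomes effective: 29 calendar days after 2028-01-29 is 2028-02-27.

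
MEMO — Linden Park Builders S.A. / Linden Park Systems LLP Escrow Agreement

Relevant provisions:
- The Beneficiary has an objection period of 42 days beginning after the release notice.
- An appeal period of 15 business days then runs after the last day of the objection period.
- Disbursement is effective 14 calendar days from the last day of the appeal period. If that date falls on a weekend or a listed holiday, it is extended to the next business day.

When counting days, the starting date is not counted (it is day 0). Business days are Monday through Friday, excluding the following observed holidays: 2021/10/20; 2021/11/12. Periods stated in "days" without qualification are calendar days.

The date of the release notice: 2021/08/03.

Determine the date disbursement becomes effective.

The last day of the objection period: 2021/08/03 + 42 days = 2021/09/14.
The last day of the appeal period: counting 15 business days from Tuesday, 2021/09/14 (Sep 15, Sep 16, Sep 17, Sep 20, …, Oct 1, Oct 4, Oct 5, skipping weekends) reaches Tuesday, 2021/10/05.
Adding 14 calendar days to 2021/10/05 gives 2021/10/19, which is the date disbursement becomes effective. 2021/10/19 is a Tuesday and is not a listed holiday, so no roll-forward applies.

2021/10/19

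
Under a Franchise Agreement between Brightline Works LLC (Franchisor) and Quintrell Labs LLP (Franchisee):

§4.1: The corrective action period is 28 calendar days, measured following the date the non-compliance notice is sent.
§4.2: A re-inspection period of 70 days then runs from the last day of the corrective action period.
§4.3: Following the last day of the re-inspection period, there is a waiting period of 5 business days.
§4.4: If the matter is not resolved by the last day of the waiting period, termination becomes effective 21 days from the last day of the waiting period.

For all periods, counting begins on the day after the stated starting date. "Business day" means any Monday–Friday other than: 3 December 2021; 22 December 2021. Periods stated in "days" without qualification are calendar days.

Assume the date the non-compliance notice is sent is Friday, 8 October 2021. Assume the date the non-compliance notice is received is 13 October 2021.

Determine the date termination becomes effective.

11 February 2022

Adding 28 calendar days to 8 October 2021 gives 5 November 2021, which is the last day of the corrective action period.
The last day of the re-inspection period: 5 November 2021 + 70 days = 14 January 2022.
The last day of the waiting period: counting 5 business days from Friday, 14 January 2022 (Jan 17, Jan 18, Jan 19, Jan 20, Jan 21, skipping weekends) reaches Friday, 21 January 2022.
Adding 21 calendar days to 21 January 2022 gives 11 February 2022, which is the date termination becomes effective.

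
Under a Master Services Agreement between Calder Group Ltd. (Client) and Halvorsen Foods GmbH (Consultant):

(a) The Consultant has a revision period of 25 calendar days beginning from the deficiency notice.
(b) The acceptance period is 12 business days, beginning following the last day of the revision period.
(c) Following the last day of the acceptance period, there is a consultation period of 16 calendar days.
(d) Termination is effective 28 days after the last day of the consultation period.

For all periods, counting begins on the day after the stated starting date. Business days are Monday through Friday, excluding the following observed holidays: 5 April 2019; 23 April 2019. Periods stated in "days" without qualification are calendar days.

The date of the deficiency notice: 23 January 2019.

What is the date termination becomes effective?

18 April 2019

Adding 25 calendar days to 23 January 2019 gives 17 February 2019, which is the last day of the revision period.
The last day of the acceptance period: counting 12 business days from Sunday, 17 February 2019 (Feb 18, Feb 19, Feb 20, Feb 21, …, Mar 1, Mar 4, Mar 5, skipping weekends) reaches Tuesday, 5 March 2019.
The last day of the consultation period: 16 calendar days after 5 March 2019 is 21 March 2019.
Adding 28 calendar days to 21 March 2019 gives 18 April 2019, which is the date termination becomes effective.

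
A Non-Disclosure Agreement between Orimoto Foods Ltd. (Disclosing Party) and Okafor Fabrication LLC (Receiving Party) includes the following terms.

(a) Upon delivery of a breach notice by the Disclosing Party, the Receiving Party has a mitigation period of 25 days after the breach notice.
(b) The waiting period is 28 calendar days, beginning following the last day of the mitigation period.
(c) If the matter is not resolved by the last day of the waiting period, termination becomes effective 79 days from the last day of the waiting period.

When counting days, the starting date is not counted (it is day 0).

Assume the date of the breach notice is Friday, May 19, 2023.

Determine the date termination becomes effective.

The last day of the mitigation period: May 19, 2023 + 25 days = June 13, 2023.
The last day of the waiting period: June 13, 2023 + 28 days = July 11, 2023.
The date termination becomes effective: 79 calendar days after July 11, 2023 is September 28, 2023.

September 28, 2023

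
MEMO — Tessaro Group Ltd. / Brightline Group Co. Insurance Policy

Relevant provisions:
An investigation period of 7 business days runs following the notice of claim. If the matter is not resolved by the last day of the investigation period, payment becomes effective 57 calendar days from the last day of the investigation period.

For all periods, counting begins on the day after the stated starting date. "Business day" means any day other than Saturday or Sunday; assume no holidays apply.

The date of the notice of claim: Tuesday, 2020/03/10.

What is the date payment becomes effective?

2020/05/15

The last day of the investigation period: 7 business days after Tuesday, 2020/03/10, skipping weekends — Mar 11, Mar 12, Mar 13, Mar 16, Mar 17, Mar 18, Mar 19 — lands on Thursday, 2020/03/19.
Adding 57 calendar days to 2020/03/19 gives 2020/05/15, which is the date payment becomes effective.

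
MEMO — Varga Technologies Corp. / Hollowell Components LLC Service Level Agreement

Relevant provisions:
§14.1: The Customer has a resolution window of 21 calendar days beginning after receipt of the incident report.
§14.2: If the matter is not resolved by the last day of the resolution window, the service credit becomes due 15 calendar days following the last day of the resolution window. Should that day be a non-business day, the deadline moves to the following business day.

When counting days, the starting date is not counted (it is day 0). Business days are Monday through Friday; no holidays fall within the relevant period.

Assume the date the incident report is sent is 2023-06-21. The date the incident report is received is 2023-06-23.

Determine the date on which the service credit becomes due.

The last day of the resolution window: 21 calendar days after 2023-06-23 is 2023-07-14.
Adding 15 calendar days to 2023-07-14 gives 2023-07-29, which is the date on which the service credit becomes due. That falls on a Saturday, so it rolls to the next business day, Monday, 2023-07-31.

2023-07-31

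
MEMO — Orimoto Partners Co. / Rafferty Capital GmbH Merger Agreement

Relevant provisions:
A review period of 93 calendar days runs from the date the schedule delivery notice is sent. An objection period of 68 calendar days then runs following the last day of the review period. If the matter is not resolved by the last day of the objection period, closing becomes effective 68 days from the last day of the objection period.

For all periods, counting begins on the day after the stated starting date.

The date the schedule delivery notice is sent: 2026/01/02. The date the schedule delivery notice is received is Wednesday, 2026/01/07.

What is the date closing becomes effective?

2026/08/19

The last day of the review period: 93 calendar days after 2026/01/02 is 2026/04/05.
The last day of the objection period: 2026/04/05 + 68 days = 2026/06/12.
Adding 68 calendar days to 2026/06/12 gives 2026/08/19, which is the date closing becomes effective.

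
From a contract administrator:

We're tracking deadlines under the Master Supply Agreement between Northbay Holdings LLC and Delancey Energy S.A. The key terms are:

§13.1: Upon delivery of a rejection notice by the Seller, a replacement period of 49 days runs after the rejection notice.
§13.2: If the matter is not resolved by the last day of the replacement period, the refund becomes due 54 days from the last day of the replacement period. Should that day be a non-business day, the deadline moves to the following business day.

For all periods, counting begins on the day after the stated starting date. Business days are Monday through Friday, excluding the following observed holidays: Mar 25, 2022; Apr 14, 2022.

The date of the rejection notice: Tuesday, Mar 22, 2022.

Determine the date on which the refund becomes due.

Jul 4, 2022

The last day of the replacement period: 49 calendar days after Mar 22, 2022 is May 10, 2022.
The date on which the refund becomes due: 54 calendar days after May 10, 2022 is Jul 3, 2022. That falls on a Sunday, so it rolls to the next business day, Monday, Jul 4, 2022.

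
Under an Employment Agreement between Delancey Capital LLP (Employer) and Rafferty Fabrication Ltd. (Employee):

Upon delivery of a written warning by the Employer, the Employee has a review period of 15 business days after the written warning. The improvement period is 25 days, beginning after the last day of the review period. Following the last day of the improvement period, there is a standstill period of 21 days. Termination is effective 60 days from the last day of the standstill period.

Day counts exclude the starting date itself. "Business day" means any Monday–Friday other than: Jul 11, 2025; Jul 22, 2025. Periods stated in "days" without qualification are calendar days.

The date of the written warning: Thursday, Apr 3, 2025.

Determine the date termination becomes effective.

Aug 8, 2025

The last day of the review period: 15 business days after Thursday, Apr 3, 2025, skipping weekends — Apr 4, Apr 7, Apr 8, Apr 9, …, Apr 22, Apr 23, Apr 24 — lands on Thursday, Apr 24, 2025.
The last day of the improvement period: Apr 24, 2025 + 25 days = May 19, 2025.
The last day of the standstill period: May 19, 2025 + 21 days = Jun 9, 2025.
Adding 60 calendar days to Jun 9, 2025 gives Aug 8, 2025, which is the date termination becomes effective.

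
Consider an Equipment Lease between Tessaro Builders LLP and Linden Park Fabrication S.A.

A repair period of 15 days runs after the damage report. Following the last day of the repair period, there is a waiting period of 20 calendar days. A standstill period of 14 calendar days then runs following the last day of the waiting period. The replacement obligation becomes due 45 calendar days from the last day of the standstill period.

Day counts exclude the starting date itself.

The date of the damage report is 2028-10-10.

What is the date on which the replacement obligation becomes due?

The last day of the repair period: 2028-10-10 + 15 days = 2028-10-25.
The last day of the waiting period: 2028-10-25 + 20 days = 2028-11-14.
The last day of the standstill period: 2028-11-14 + 14 days = 2028-11-28.
The date on which the replacement obligation becomes due: 45 calendar days after 2028-11-28 is 2029-01-12.

2029-01-12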